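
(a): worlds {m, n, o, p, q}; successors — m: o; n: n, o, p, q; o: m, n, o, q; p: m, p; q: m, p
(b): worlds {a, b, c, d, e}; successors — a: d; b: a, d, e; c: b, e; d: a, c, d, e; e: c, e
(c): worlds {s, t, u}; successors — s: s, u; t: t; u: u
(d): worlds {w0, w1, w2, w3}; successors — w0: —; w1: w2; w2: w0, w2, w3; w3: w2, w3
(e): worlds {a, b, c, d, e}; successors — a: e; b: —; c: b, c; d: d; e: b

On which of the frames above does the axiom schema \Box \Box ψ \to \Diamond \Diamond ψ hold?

(a), (b), (c)

The schema corresponds to a generalized confluence (Geach) condition: \forall x \exists w (x R^2 w \wedge x R^2 w).
(a): ✓.
(b): ✓.
(c): ✓.
(d): fails — at w0 but no w with w0R²w and w0R²w.
(e): fails — at b but no w with bR²w and bR²w.
Valid on: (a), (b), (c).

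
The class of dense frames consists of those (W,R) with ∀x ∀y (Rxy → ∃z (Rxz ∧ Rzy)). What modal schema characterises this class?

A defining formula is □□r → □r (the C4 axiom).
Suppose □□r→□r is valid. Take Rxy and set V(r)={w : xR²w}. Then □□r at x, so □r at x, so r at y, i.e. ∃z(Rxz∧Rzy).

□□r → □r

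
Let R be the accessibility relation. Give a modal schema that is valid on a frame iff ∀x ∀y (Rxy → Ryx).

A defining formula is p → □◇p (the B axiom).
Suppose p→□◇p is valid. Take Rxy and set V(p)={x}. Then p at x, so □◇p at x, so ◇p at y, so some z with Ryz has p; z=x, i.e. Ryx.

p → □◇p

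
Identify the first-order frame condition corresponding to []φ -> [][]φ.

transitivity: forall x forall y forall z (Rxy & Ryz -> Rxz)

Suppose □φ→□□φ is valid. Take Rxy, Ryz and set V(φ)={w : Rxw}. Then □φ at x, so □□φ at x, so □φ at y, so φ at z, i.e. Rxz.
Conversely, on a frame with transitivity the schema holds at every world under every valuation.
So the correspondent is transitivity.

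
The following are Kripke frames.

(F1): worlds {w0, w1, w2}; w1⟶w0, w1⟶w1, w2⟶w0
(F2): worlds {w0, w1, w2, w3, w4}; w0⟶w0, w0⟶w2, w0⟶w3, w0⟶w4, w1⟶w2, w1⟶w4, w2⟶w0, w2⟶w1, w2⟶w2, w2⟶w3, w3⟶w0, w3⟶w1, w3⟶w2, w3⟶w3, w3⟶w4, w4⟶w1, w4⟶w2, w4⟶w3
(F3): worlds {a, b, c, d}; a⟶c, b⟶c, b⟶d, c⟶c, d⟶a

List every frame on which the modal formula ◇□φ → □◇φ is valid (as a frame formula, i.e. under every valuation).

(F2)

Frame correspondent (Sahlqvist): ∀x ∀y ∀z (Rxy ∧ Rxz → ∃w (Ryw ∧ Rzw)) — i.e. convergence.
(F1): fails — Rw1w1 and Rw1w0 but w1 and w0 have no common successor.
(F2): ✓.
(F3): fails — Rbc and Rbd but c and d have no common successor.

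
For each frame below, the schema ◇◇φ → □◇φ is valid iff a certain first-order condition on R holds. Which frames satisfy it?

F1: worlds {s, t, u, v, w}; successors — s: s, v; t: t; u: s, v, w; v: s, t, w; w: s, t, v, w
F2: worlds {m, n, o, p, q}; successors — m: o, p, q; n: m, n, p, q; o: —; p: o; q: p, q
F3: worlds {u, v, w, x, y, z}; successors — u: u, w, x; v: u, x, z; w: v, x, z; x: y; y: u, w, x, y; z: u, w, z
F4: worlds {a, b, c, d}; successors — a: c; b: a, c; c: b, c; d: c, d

The schema corresponds to a generalized confluence (Geach) condition: ∀x ∀y ∀z ((xR²y ∧ xRz) → ∃w (y = w ∧ zRw)).
F1: fails — sR²t, sRs but no w* with t=w* and sRw*.
F2: fails — mR²o, mRo but no w with o=w and oRw.
F3: fails — uR²u, uRw but no t with u=t and wRt.
F4: fails — bR²b, bRa but no w with b=w and aRw.
Valid on no frame.

none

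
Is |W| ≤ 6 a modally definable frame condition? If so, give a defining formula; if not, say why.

Not definable by any modal formula

If a class were modally definable it would be closed under disjoint unions (Goldblatt–Thomason).
Any modal formula valid on each of 7 disjoint one-world frames is valid on their disjoint union (validity is preserved under disjoint unions). Each one-world frame has |W|=1≤6, but the union has |W|=7.
Hence having at most 6 worlds is not modally definable.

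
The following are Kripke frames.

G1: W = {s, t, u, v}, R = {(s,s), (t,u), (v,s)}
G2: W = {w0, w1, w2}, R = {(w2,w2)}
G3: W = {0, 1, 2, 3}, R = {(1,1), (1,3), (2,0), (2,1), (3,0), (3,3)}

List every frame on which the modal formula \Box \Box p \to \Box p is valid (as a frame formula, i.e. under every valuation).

The schema corresponds to density: \forall x \forall y (Rxy \to \exists z (Rxz \wedge Rzy)).
G1: fails — Rtu but no z with Rtz and Rzu.
G2: condition met.
G3: fails — R20 but no z with R2z and Rz0.

G2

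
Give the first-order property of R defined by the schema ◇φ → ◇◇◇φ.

This is a Sahlqvist (Geach-type) schema ◇^1□^0φ → □^0◇^3φ.
Minimal-valuation argument: fix x; take any y with xR^1y and any z with xR^0z. Set V(φ) to the set of worlds R-reachable from y in exactly 0 steps. Then □^0φ holds at y, so the antecedent holds at x; validity forces ◇^3φ at z, giving a w with zR^3w and yR^0w.
First-order correspondent: ∀x ∀y (xRy → ∃w (y = w ∧ xR³w)).

∀x ∀y (xRy → ∃w (y = w ∧ xR³w))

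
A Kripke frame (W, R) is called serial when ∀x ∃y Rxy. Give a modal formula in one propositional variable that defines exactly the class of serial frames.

A defining formula is □s → ◇s (the D axiom).
Suppose □s→◇s is valid. At any x set V(s)=W. Then □s at x, so ◇s at x, so x has a successor.

□s → ◇s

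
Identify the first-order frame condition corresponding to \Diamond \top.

seriality: \forall x \exists y Rxy

◇⊤ holds at w iff w has a successor, so frame-validity of ◇⊤ is exactly seriality. Equivalently via □φ → ◇φ:
Suppose □φ→◇φ is valid. At any x set V(φ)=W. Then □φ at x, so ◇φ at x, so x has a successor.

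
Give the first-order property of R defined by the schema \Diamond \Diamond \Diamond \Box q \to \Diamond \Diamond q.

\forall x \forall y (x R^3 y \to \exists w (yRw \wedge x R^2 w))

This is a Sahlqvist (Geach-type) schema ◇^3□^1q → □^0◇^2q.
Minimal-valuation argument: fix x; take any y with xR^3y and any z with xR^0z. Set V(q) to the set of worlds R-reachable from y in exactly 1 step. Then □^1q holds at y, so the antecedent holds at x; validity forces ◇^2q at z, giving a w with zR^2w and yR^1w.
First-order correspondent: \forall x \forall y (x R^3 y \to \exists w (yRw \wedge x R^2 w)).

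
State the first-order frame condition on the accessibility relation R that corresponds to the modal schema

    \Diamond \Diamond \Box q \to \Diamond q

\forall x \forall y (x R^2 y \to \exists w (yRw \wedge xRw))

This is a Sahlqvist (Geach-type) schema ◇^2□^1q → □^0◇^1q.
Minimal-valuation argument: fix x; take any y with xR^2y and any z with xR^0z. Set V(q) to the set of worlds R-reachable from y in exactly 1 step. Then □^1q holds at y, so the antecedent holds at x; validity forces ◇^1q at z, giving a w with zR^1w and yR^1w.
First-order correspondent: \forall x \forall y (x R^2 y \to \exists w (yRw \wedge xRw)).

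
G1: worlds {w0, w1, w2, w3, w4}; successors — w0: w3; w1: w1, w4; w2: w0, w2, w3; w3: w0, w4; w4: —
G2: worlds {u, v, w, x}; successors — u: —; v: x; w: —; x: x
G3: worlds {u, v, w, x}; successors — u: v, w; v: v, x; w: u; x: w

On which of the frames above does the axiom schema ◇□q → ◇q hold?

The schema corresponds to a generalized confluence (Geach) condition: ∀x ∀y (xRy → ∃w (yRw ∧ xRw)).
G1: fails — w0Rw3 but no w with w3Rw and w0Rw.
G2: satisfies the condition.
G3: fails — uRw but no t with wRt and uRt.

G2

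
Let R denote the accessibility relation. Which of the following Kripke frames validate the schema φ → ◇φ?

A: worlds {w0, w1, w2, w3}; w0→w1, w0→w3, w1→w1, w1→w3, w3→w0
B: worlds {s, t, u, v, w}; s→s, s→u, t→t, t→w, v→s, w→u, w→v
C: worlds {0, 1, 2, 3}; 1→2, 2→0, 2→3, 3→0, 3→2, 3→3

none

This is the axiom for reflexivity; its first-order frame correspondent is ∀x Rxx.
A: fails — world w0 does not see itself.
B: fails — world u does not see itself.
C: fails — world 0 does not see itself.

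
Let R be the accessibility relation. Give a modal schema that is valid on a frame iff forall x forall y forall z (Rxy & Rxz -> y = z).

A defining formula is ◇q → □q (the CD axiom).

◇q → □q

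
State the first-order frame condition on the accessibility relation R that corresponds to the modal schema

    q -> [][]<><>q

forall x forall z (x R^2 z -> exists w (x = w & z R^2 w))

This is a Sahlqvist (Geach-type) schema ◇^0□^0q → □^2◇^2q.
Minimal-valuation argument: fix x; take any y with xR^0y and any z with xR^2z. Set V(q) to the set of worlds R-reachable from y in exactly 0 steps. Then □^0q holds at y, so the antecedent holds at x; validity forces ◇^2q at z, giving a w with zR^2w and yR^0w.
First-order correspondent: forall x forall z (x R^2 z -> exists w (x = w & z R^2 w)).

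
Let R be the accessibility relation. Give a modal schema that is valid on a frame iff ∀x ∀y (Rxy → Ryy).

□(□s → s)

This is shift-reflexivity; the standard corresponding axiom is T□: □(□s → s).
Suppose □(□s→s) is valid. Take Rxy and set V(s)={w : Ryw}. Then at y, □s holds; since □(□s→s) at x, □s→s at y, so s at y, i.e. Ryy.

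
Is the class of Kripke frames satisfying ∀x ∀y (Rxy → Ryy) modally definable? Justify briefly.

Definable; □(□p → p) defines it

This is a Sahlqvist condition; the T□ axiom □(□p → p) defines it.
Suppose □(□p→p) is valid. Take Rxy and set V(p)={w : Ryw}. Then at y, □p holds; since □(□p→p) at x, □p→p at y, so p at y, i.e. Ryy.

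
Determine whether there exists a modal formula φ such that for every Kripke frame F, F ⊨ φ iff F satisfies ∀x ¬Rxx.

Not definable by any modal formula

If a class were modally definable it would be closed under surjective bounded morphisms (Goldblatt–Thomason).
The 3-cycle (worlds w0,w1,w2 with w0→w1→w2→w0) is irreflexive, and the map sending every world to a single reflexive point • is a surjective bounded morphism (forth: every edge maps to (•,•); back: every world has a successor). So any modal formula valid on the 3-cycle is also valid on the reflexive point, which is not irreflexive.
So no modal formula (or set of formulas) defines exactly the irreflexive frames.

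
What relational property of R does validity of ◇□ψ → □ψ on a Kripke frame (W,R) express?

Equivalently (dual form): ◇ψ → □◇ψ.
Suppose ◇ψ→□◇ψ is valid. Take Rxy, Rxz and set V(ψ)={y}. Then ◇ψ at x, so □◇ψ at x, so ◇ψ at z, so some w with Rzw has ψ; w=y, i.e. Rzy. By symmetry of the argument, Ryz.

The Euclidean property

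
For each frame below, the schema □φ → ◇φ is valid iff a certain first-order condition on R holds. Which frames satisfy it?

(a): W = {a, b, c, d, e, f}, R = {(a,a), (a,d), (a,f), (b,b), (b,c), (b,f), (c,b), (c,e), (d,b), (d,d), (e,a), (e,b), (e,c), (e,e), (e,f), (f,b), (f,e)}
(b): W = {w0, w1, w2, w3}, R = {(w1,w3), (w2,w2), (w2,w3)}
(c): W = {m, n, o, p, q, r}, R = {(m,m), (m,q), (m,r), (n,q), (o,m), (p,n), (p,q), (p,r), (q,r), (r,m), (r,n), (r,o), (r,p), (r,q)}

(a), (c)

The schema corresponds to seriality: ∀x ∃y Rxy.
(a): holds.
(b): fails — world w0 has no successor.
(c): holds.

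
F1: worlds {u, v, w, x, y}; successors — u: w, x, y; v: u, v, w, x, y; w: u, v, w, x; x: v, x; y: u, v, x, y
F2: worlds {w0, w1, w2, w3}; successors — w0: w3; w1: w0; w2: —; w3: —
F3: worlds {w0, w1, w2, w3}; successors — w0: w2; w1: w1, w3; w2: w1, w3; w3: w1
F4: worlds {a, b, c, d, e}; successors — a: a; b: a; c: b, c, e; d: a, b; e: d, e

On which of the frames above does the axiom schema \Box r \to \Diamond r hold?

The schema corresponds to seriality: \forall x \exists y Rxy.
F1: condition met.
F2: fails — world w2 has no successor.
F3: condition met.
F4: condition met.
Valid on: F1, F3, F4.

F1, F3, F4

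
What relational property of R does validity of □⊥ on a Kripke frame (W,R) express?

This schema is the Ver axiom.
It corresponds to emptiness of R: ∀x ∀y ¬Rxy.

emptiness of R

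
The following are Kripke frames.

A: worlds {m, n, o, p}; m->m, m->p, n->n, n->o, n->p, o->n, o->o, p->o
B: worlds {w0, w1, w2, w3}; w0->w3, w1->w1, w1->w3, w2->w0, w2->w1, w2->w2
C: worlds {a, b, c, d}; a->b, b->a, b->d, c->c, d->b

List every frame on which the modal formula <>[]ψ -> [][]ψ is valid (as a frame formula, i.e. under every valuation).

This is the axiom for a generalized confluence (Geach) condition; its first-order frame correspondent is forall x forall y forall z ((xRy & x R^2 z) -> exists w (yRw & z = w)).
A: fails — mRm, mR²o but no w with mRw and o=w.
B: fails — w1Rw3, w1R²w1 but no w with w3Rw and w1=w.
C: holds.

C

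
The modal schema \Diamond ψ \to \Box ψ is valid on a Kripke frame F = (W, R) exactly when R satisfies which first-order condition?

This schema is the CD axiom.
It corresponds to partial functionality: \forall x \forall y \forall z (Rxy \wedge Rxz \to y = z).

partial functionality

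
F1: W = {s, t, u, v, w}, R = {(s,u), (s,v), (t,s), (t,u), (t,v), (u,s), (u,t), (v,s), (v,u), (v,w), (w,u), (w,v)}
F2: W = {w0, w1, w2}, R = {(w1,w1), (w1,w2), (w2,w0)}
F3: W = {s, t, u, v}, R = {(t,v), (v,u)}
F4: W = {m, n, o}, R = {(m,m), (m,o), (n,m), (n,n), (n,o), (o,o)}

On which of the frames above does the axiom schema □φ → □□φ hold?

F4

The schema corresponds to transitivity: ∀x ∀y ∀z (Rxy ∧ Ryz → Rxz).
F1: fails — Rtv and Rvw but not Rtw.
F2: fails — Rw1w2 and Rw2w0 but not Rw1w0.
F3: fails — Rtv and Rvu but not Rtu.
F4: satisfies the condition.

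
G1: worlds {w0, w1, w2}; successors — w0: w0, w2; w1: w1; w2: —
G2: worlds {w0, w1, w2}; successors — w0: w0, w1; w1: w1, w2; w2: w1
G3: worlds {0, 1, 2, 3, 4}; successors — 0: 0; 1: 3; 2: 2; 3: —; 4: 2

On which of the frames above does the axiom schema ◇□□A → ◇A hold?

This is the axiom for a generalized confluence (Geach) condition; its first-order frame correspondent is ∀x ∀y (xRy → ∃w (yR²w ∧ xRw)).
G1: fails — w0Rw2 but no w with w2R²w and w0Rw.
G2: holds.
G3: fails — 1R3 but no w with 3R²w and 1Rw.
Valid on: G2.

G2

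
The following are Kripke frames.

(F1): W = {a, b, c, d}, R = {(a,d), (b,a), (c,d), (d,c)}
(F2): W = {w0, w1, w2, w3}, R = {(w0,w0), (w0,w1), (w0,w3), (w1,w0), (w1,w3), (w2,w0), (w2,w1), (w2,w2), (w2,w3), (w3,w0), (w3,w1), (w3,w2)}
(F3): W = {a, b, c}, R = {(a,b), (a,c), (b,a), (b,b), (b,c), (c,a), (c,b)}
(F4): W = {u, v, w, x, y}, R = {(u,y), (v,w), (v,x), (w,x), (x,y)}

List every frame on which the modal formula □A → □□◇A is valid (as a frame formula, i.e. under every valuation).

(F2), (F3)

The schema corresponds to a generalized confluence (Geach) condition: ∀x ∀z (xR²z → ∃w (xRw ∧ zRw)).
(F1): fails — bR²d but no w with bRw and dRw.
(F2): holds.
(F3): holds.
(F4): fails — vR²x but no t with vRt and xRt.
Valid on: (F2), (F3).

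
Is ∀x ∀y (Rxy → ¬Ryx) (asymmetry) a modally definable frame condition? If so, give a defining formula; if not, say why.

No — not modally definable

Modal frame validity is preserved under surjective bounded morphisms.
The 5-cycle (worlds a,b,c,d,e with a→b→c→d→e→a) is asymmetric. Mapping every world to a single reflexive point • is a surjective bounded morphism, and the reflexive point is not asymmetric (R•• but asymmetry requires ¬R••).
So no modal formula (or set of formulas) defines exactly the asymmetric frames.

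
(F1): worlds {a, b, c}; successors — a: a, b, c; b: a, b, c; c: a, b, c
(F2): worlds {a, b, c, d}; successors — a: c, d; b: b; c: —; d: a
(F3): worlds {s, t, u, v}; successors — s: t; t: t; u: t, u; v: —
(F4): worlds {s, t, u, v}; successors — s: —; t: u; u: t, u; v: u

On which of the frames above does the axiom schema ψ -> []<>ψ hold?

This is the axiom for symmetry; its first-order frame correspondent is forall x forall y (Rxy -> Ryx).
(F1): condition met.
(F2): fails — Rac but not Rca.
(F3): fails — Rut but not Rtu.
(F4): fails — Rvu but not Ruv.
Valid on: (F1).

(F1)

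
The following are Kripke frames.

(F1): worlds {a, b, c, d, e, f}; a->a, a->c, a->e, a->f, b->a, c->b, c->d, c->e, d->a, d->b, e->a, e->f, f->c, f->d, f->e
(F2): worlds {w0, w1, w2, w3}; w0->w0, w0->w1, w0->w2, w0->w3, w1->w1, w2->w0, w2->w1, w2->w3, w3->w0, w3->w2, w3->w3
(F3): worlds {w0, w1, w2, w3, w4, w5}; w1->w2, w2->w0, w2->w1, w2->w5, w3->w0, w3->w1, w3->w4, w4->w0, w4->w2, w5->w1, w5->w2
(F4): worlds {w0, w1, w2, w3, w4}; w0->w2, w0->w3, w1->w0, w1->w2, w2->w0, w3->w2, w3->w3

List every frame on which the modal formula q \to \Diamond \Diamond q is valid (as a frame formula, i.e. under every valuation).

(F2)

The schema corresponds to a generalized confluence (Geach) condition: \forall x \exists w (x = w \wedge x R^2 w).
(F1): fails — at b but no w with b=w and bR²w.
(F2): holds.
(F3): fails — at w0 but no w with w0=w and w0R²w.
(F4): fails — at w1 but no w with w1=w and w1R²w.
Valid on: (F2).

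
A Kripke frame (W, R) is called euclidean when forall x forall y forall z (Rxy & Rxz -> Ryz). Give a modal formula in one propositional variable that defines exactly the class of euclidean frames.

◇p → □◇p

The condition is the Euclidean property. The 5 schema ◇p → □◇p defines it.
Suppose ◇p→□◇p is valid. Take Rxy, Rxz and set V(p)={y}. Then ◇p at x, so □◇p at x, so ◇p at z, so some w with Rzw has p; w=y, i.e. Rzy. By symmetry of the argument, Ryz.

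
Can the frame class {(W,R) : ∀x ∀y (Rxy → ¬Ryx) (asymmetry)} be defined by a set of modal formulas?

Not definable by any modal formula

Any modally definable frame class is closed under surjective bounded morphisms.
The 4-cycle (worlds w0,w1,w2,w3 with w0→w1→w2→w3→w0) is asymmetric. Mapping every world to a single reflexive point • is a surjective bounded morphism, and the reflexive point is not asymmetric (R•• but asymmetry requires ¬R••).
So no modal formula (or set of formulas) defines exactly the asymmetric frames.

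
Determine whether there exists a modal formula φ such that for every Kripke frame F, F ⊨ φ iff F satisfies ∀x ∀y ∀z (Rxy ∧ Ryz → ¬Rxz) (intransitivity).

Not definable by any modal formula

Modal frame validity is preserved under surjective bounded morphisms.
The 5-cycle (worlds a,b,c,d,e with a→b→c→d→e→a) is intransitive. Mapping every world to a single reflexive point • is a surjective bounded morphism; the reflexive point is not intransitive (R••∧R•• but R••).
So no modal formula (or set of formulas) defines exactly the intransitive frames.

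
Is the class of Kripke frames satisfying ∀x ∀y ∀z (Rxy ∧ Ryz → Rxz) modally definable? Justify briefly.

This is a Sahlqvist condition; the 4 axiom □r → □□r defines it.
Suppose □r→□□r is valid. Take Rxy, Ryz and set V(r)={w : Rxw}. Then □r at x, so □□r at x, so □r at y, so r at z, i.e. Rxz.

Yes — defined by □r → □□r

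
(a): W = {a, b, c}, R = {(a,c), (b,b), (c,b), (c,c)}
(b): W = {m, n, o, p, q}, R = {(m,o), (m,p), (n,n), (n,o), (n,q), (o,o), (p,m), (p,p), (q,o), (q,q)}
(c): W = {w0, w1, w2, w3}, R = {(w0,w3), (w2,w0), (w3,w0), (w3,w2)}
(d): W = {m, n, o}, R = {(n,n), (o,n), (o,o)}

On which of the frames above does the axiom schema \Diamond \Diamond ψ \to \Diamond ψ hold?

(d)

This is the axiom for transitivity; its first-order frame correspondent is \forall x \forall y \forall z (Rxy \wedge Ryz \to Rxz).
(a): fails — Rac and Rcb but not Rab.
(b): fails — Rpm and Rmo but not Rpo.
(c): fails — Rw2w0 and Rw0w3 but not Rw2w3.
(d): ✓.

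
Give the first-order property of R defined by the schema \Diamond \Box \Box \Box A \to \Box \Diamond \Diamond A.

\forall x \forall y \forall z ((xRy \wedge xRz) \to \exists w (y R^3 w \wedge z R^2 w))

This is a Sahlqvist (Geach-type) schema ◇^1□^3A → □^1◇^2A.
First-order correspondent: \forall x \forall y \forall z ((xRy \wedge xRz) \to \exists w (y R^3 w \wedge z R^2 w)).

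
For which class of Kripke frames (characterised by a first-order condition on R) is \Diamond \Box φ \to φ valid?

symmetry

This is frame-equivalent to φ → □◇φ (substitute ¬φ for φ and contrapose).
Suppose φ→□◇φ is valid. Take Rxy and set V(φ)={x}. Then φ at x, so □◇φ at x, so ◇φ at y, so some z with Ryz has φ; z=x, i.e. Ryx.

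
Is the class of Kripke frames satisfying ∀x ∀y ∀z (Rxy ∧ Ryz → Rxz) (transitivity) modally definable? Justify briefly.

Yes — defined by □q → □□q

This is a Sahlqvist condition; the 4 axiom □q → □□q defines it.
Suppose □q→□□q is valid. Take Rxy, Ryz and set V(q)={w : Rxw}. Then □q at x, so □□q at x, so □q at y, so q at z, i.e. Rxz.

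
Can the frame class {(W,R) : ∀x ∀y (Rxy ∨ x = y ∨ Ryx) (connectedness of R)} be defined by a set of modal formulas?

Any modally definable frame class is closed under disjoint unions.
Take 2 disjoint single-world reflexive frames: each is trivially connected, but their disjoint union has 2 worlds with no edge between distinct components, so it is not connected.
Hence connectedness of R is not modally definable.

No — not modally definable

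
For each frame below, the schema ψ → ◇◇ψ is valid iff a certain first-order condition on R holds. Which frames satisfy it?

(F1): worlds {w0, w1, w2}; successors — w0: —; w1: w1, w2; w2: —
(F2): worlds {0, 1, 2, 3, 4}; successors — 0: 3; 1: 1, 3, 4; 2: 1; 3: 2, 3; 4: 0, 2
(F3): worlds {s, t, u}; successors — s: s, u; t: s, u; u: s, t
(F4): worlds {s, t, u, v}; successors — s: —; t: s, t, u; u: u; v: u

The schema corresponds to a generalized confluence (Geach) condition: ∀x ∃w (x = w ∧ xR²w).
(F1): fails — at w0 but no w with w0=w and w0R²w.
(F2): fails — at 0 but no w with 0=w and 0R²w.
(F3): satisfies the condition.
(F4): fails — at s but no w with s=w and sR²w.
Valid on: (F3).

(F3)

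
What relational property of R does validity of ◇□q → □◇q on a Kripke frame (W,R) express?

convergence

Suppose ◇□q→□◇q is valid. Take Rxy, Rxz and set V(q)={w : Ryw}. Then □q at y so ◇□q at x, so □◇q at x, so ◇q at z, giving w with Rzw and Ryw.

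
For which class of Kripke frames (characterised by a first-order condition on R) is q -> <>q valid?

Reflexivity

This is frame-equivalent to □q → q (substitute ¬q for q and contrapose).
Suppose □q→q is valid. At any x set V(q)={w : Rxw}. Then □q holds at x, so q holds at x, i.e. Rxx.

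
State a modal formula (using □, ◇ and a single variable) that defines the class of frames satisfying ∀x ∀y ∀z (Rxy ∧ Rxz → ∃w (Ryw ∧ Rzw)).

A defining formula is ◇□p → □◇p (the .2 axiom).

◇□p → □◇p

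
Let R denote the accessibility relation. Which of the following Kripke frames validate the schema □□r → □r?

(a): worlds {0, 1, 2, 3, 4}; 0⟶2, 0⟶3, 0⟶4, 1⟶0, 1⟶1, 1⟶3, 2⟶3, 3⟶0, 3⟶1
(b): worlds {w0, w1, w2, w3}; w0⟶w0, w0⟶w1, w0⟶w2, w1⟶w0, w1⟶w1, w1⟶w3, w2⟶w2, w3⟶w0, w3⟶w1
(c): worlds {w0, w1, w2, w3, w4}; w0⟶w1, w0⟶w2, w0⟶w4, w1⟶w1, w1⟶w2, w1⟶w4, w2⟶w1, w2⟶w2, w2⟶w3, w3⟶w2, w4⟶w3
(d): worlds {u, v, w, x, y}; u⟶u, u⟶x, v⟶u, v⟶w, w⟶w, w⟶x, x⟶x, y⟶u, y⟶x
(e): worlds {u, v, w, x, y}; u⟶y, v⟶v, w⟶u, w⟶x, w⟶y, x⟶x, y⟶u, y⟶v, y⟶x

The schema corresponds to density: ∀x ∀y (Rxy → ∃z (Rxz ∧ Rzy)).
(a): fails — R02 but no z with R0z and Rz2.
(b): condition met.
(c): fails — Rw4w3 but no z with Rw4z and Rzw3.
(d): condition met.
(e): fails — Ruy but no z with Ruz and Rzy.

(b), (d)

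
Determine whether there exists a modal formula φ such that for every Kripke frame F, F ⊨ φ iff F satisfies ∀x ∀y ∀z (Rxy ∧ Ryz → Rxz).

The condition is transitivity. A defining modal formula is □p → □□p.

Yes — defined by □p → □□p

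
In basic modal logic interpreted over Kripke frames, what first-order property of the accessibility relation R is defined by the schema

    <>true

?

This schema is equivalent to the D axiom □ψ → ◇ψ.
Its frame correspondent is seriality — forall x exists y Rxy.

seriality: forall x exists y Rxy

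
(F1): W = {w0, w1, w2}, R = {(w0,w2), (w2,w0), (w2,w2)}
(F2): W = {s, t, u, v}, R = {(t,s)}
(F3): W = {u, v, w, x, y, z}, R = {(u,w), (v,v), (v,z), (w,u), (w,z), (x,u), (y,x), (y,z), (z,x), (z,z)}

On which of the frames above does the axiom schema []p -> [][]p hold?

(F2)

The schema corresponds to transitivity: forall x forall y forall z (Rxy & Ryz -> Rxz).
(F1): fails — Rw0w2 and Rw2w0 but not Rw0w0.
(F2): condition met.
(F3): fails — Ryx and Rxu but not Ryu.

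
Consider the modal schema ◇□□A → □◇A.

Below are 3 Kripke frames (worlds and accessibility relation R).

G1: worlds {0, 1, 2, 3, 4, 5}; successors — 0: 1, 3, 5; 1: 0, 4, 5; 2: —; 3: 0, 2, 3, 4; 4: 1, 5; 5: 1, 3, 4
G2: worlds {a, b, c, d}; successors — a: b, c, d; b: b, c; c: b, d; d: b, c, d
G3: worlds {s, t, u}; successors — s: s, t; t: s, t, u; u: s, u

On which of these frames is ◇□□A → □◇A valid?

This is the axiom for a generalized confluence (Geach) condition; its first-order frame correspondent is ∀x ∀y ∀z ((xRy ∧ xRz) → ∃w (yR²w ∧ zRw)).
G1: fails — 3R0, 3R2 but no w with 0R²w and 2Rw.
G2: condition met.
G3: condition met.

G2, G3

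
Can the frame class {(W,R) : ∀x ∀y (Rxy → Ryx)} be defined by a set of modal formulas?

Yes — defined by p → □◇p

The condition is symmetry. A defining modal formula is p → □◇p.
Suppose p→□◇p is valid. Take Rxy and set V(p)={x}. Then p at x, so □◇p at x, so ◇p at y, so some z with Ryz has p; z=x, i.e. Ryx.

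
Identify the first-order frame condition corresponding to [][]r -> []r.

This schema is the C4 axiom.
It corresponds to density: forall x forall y (Rxy -> exists z (Rxz & Rzy)).

density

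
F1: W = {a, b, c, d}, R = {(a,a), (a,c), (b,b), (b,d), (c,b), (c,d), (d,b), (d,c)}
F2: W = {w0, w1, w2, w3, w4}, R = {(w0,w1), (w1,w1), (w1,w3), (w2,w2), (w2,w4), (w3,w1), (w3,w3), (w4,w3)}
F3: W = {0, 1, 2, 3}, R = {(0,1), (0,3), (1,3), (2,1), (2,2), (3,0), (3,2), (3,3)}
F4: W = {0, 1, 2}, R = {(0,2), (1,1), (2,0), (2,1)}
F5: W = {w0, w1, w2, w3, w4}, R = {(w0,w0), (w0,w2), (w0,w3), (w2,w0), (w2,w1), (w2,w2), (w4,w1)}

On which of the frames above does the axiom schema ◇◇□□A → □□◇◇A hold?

F1, F2, F3, F4

The schema corresponds to a generalized confluence (Geach) condition: ∀x ∀y ∀z ((xR²y ∧ xR²z) → ∃w (yR²w ∧ zR²w)).
F1: satisfies the condition.
F2: satisfies the condition.
F3: satisfies the condition.
F4: satisfies the condition.
F5: fails — w0R²w0, w0R²w1 but no w with w0R²w and w1R²w.
Valid on: F1, F2, F3, F4.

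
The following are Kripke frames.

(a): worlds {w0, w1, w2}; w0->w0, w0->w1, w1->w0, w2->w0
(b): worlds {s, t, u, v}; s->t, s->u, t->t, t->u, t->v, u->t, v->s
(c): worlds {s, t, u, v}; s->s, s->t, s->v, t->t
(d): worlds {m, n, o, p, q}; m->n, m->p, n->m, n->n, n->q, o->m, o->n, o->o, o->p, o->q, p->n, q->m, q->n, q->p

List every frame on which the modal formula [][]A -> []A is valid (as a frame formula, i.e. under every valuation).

(a), (c)

The schema corresponds to density: forall x forall y (Rxy -> exists z (Rxz & Rzy)).
(a): holds.
(b): fails — Rvs but no z with Rvz and Rzs.
(c): holds.
(d): fails — Rmp but no z with Rmz and Rzp.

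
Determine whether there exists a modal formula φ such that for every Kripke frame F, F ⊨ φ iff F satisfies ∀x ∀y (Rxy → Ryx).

Definable; p → □◇p defines it

The condition is symmetry. A defining modal formula is p → □◇p.
Suppose p→□◇p is valid. Take Rxy and set V(p)={x}. Then p at x, so □◇p at x, so ◇p at y, so some z with Ryz has p; z=x, i.e. Ryx.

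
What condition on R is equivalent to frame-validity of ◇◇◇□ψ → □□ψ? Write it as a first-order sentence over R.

This is a Sahlqvist (Geach-type) schema ◇^3□^1ψ → □^2◇^0ψ.
Minimal-valuation argument: fix x; take any y with xR^3y and any z with xR^2z. Set V(ψ) to the set of worlds R-reachable from y in exactly 1 step. Then □^1ψ holds at y, so the antecedent holds at x; validity forces ◇^0ψ at z, giving a w with zR^0w and yR^1w.
First-order correspondent: ∀x ∀y ∀z ((xR³y ∧ xR²z) → ∃w (yRw ∧ z = w)).

∀x ∀y ∀z ((xR³y ∧ xR²z) → ∃w (yRw ∧ z = w))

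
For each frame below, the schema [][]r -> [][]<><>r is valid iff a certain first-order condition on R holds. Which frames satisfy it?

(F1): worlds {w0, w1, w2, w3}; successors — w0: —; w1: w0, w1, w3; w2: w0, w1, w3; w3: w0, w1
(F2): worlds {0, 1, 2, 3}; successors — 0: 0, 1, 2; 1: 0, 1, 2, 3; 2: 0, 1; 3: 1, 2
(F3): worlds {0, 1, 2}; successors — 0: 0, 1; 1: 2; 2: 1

(F2), (F3)

Frame correspondent (Sahlqvist): forall x forall z (x R^2 z -> exists w (x R^2 w & z R^2 w)) — i.e. a generalized confluence (Geach) condition.
(F1): fails — w1R²w0 but no w with w1R²w and w0R²w.
(F2): ✓.
(F3): ✓.
Valid on: (F2), (F3).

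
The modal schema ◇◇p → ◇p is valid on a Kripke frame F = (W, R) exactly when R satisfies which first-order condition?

This is frame-equivalent to □p → □□p (substitute ¬p for p and contrapose).
Suppose □p→□□p is valid. Take Rxy, Ryz and set V(p)={w : Rxw}. Then □p at x, so □□p at x, so □p at y, so p at z, i.e. Rxz.
Conversely, on a frame with transitivity the schema holds at every world under every valuation.
Frame condition: ∀x ∀y ∀z (Rxy ∧ Ryz → Rxz).

transitivity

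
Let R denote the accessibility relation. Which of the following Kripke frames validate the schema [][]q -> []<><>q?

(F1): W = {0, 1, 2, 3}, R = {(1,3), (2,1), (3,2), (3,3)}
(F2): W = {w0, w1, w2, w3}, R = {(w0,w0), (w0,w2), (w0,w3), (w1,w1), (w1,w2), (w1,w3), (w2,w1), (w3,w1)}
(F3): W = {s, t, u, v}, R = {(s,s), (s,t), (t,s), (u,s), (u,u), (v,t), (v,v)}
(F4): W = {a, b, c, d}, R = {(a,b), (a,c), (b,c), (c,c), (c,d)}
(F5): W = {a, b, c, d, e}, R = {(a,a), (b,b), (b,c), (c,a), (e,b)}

The schema corresponds to a generalized confluence (Geach) condition: forall x forall z (xRz -> exists w (x R^2 w & z R^2 w)).
(F1): condition met.
(F2): condition met.
(F3): condition met.
(F4): fails — cRd but no w with cR²w and dR²w.
(F5): condition met.

(F1), (F2), (F3), (F5)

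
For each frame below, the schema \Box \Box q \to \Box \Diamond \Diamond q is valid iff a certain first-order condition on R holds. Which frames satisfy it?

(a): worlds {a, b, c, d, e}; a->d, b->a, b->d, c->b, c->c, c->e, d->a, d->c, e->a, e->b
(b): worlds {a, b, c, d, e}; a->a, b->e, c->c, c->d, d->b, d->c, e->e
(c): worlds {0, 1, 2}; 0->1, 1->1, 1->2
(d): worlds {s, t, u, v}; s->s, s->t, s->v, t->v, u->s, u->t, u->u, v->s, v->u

(a), (b), (d)

The schema corresponds to a generalized confluence (Geach) condition: \forall x \forall z (xRz \to \exists w (x R^2 w \wedge z R^2 w)).
(a): satisfies the condition.
(b): satisfies the condition.
(c): fails — 1R2 but no w with 1R²w and 2R²w.
(d): satisfies the condition.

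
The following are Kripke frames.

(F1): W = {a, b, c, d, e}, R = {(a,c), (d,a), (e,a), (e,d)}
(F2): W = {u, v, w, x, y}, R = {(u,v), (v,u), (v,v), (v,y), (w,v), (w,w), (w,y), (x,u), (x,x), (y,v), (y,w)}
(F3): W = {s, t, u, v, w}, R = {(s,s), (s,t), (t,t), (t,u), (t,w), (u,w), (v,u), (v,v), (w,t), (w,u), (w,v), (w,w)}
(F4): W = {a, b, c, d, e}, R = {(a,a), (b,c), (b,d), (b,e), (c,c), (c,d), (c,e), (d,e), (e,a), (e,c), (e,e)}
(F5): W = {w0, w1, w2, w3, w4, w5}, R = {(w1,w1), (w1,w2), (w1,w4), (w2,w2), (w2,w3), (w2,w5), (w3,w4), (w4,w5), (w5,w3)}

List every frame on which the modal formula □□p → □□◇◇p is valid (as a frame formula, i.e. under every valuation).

(F2), (F3), (F4)

The schema corresponds to a generalized confluence (Geach) condition: ∀x ∀z (xR²z → ∃w (xR²w ∧ zR²w)).
(F1): fails — dR²c but no w with dR²w and cR²w.
(F2): satisfies the condition.
(F3): satisfies the condition.
(F4): satisfies the condition.
(F5): fails — w3R²w5 but no w with w3R²w and w5R²w.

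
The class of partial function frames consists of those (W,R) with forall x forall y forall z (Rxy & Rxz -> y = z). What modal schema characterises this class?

A defining formula is ◇ψ → □ψ (the CD axiom).

◇ψ → □ψ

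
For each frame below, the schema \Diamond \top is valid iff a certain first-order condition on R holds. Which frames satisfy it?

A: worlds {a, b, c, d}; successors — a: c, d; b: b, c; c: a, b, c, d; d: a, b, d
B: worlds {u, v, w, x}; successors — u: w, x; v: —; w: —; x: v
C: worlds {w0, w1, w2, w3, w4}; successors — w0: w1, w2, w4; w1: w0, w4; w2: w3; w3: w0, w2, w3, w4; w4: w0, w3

A, C

The schema corresponds to seriality: \forall x \exists y Rxy.
A: satisfies the condition.
B: fails — world v has no successor.
C: satisfies the condition.
Valid on: A, C.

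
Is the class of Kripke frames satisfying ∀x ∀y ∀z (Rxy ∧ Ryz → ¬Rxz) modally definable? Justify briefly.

No

Modal frame validity is preserved under surjective bounded morphisms.
The 5-cycle (worlds w0,w1,w2,w3,w4 with w0→w1→w2→w3→w4→w0) is intransitive. Mapping every world to a single reflexive point • is a surjective bounded morphism; the reflexive point is not intransitive (R••∧R•• but R••).
So the class is not modally definable.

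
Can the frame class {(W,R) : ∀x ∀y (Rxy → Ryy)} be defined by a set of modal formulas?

Yes — defined by □(□q → q)

Yes: it is shift-reflexivity, defined by the T□ schema □(□q → q).
Suppose □(□q→q) is valid. Take Rxy and set V(q)={w : Ryw}. Then at y, □q holds; since □(□q→q) at x, □q→q at y, so q at y, i.e. Ryy.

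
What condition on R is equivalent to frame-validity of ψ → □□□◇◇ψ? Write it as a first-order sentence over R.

This is a Sahlqvist (Geach-type) schema ◇^0□^0ψ → □^3◇^2ψ.
Minimal-valuation argument: fix x; take any y with xR^0y and any z with xR^3z. Set V(ψ) to the set of worlds R-reachable from y in exactly 0 steps. Then □^0ψ holds at y, so the antecedent holds at x; validity forces ◇^2ψ at z, giving a w with zR^2w and yR^0w.
First-order correspondent: ∀x ∀z (xR³z → ∃w (x = w ∧ zR²w)).

∀x ∀z (xR³z → ∃w (x = w ∧ zR²w))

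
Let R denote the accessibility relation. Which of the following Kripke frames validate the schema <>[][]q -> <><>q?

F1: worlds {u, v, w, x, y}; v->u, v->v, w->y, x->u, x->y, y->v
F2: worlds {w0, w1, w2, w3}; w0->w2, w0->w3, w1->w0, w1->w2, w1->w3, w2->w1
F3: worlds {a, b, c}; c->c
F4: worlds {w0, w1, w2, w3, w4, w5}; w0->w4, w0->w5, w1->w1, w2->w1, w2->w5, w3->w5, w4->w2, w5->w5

F3, F4

The schema corresponds to a generalized confluence (Geach) condition: forall x forall y (xRy -> exists w (y R^2 w & x R^2 w)).
F1: fails — vRu but no t with uR²t and vR²t.
F2: fails — w0Rw2 but no w with w2R²w and w0R²w.
F3: condition met.
F4: condition met.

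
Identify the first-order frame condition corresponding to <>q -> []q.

Suppose ◇q→□q is valid. Take Rxy, Rxz and set V(q)={y}. Then ◇q at x, so □q at x, so q at z, i.e. z=y.
Conversely, on a frame with partial functionality the schema holds at every world under every valuation.
Frame condition: forall x forall y forall z (Rxy & Rxz -> y = z).

partial functionality: forall x forall y forall z (Rxy & Rxz -> y = z)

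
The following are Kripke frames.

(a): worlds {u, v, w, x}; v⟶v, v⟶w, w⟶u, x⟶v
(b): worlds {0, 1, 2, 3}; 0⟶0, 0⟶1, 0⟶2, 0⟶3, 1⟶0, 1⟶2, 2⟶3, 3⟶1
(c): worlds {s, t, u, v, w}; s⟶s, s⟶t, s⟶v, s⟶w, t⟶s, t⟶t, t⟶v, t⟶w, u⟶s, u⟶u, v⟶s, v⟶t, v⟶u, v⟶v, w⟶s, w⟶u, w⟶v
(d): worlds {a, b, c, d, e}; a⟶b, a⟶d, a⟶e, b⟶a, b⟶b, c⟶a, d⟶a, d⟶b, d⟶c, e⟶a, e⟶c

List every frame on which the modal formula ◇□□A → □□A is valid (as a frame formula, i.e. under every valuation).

Frame correspondent (Sahlqvist): ∀x ∀y ∀z ((xRy ∧ xR²z) → ∃w (yR²w ∧ z = w)) — i.e. a generalized confluence (Geach) condition.
(a): fails — vRw, vR²u but no t with wR²t and u=t.
(b): fails — 0R2, 0R²0 but no w with 2R²w and 0=w.
(c): holds.
(d): fails — aRb, aR²c but no w with bR²w and c=w.
Valid on: (c).

(c)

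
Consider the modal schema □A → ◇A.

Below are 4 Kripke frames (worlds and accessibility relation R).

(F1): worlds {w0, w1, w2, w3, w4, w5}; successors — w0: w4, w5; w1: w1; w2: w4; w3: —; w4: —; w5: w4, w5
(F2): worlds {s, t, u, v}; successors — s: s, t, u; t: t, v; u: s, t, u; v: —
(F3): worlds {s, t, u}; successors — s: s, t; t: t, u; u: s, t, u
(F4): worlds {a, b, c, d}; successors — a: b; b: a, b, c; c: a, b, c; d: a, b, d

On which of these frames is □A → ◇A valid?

Frame correspondent (Sahlqvist): ∀x ∃y Rxy — i.e. seriality.
(F1): fails — world w3 has no successor.
(F2): fails — world v has no successor.
(F3): ✓.
(F4): ✓.

(F3), (F4)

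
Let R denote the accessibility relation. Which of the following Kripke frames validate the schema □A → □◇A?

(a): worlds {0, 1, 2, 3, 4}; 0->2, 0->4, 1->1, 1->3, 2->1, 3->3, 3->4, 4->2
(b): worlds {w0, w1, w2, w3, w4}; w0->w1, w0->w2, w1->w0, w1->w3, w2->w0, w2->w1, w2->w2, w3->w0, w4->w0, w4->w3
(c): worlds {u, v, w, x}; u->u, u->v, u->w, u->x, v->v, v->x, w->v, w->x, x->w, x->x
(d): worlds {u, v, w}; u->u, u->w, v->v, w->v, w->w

(c), (d)

This is the axiom for a generalized confluence (Geach) condition; its first-order frame correspondent is ∀x ∀z (xRz → ∃w (xRw ∧ zRw)).
(a): fails — 0R2 but no w with 0Rw and 2Rw.
(b): fails — w0Rw1 but no w with w0Rw and w1Rw.
(c): ✓.
(d): ✓.
Valid on: (c), (d).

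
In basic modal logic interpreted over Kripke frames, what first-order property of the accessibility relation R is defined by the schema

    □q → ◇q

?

This schema is the D axiom.
It corresponds to seriality: ∀x ∃y Rxy.

Seriality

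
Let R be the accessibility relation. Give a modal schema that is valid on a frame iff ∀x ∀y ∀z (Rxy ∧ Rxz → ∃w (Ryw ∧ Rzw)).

The condition is convergence. The .2 schema ◇□r → □◇r defines it.
Suppose ◇□r→□◇r is valid. Take Rxy, Rxz and set V(r)={w : Ryw}. Then □r at y so ◇□r at x, so □◇r at x, so ◇r at z, giving w with Rzw and Ryw.

◇□r → □◇r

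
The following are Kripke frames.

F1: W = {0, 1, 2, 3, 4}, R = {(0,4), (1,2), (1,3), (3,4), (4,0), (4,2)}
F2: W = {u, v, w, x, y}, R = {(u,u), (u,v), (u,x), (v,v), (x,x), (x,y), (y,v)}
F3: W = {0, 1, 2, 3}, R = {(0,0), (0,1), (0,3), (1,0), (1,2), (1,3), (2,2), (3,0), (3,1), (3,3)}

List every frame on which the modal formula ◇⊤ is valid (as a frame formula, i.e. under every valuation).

Frame correspondent (Sahlqvist): ∀x ∃y Rxy — i.e. seriality.
F1: fails — world 2 has no successor.
F2: fails — world w has no successor.
F3: ✓.

F3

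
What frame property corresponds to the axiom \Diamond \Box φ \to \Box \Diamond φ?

Suppose ◇□φ→□◇φ is valid. Take Rxy, Rxz and set V(φ)={w : Ryw}. Then □φ at y so ◇□φ at x, so □◇φ at x, so ◇φ at z, giving w with Rzw and Ryw.
Conversely, on a frame with convergence the schema holds at every world under every valuation.
So the correspondent is convergence.

Convergence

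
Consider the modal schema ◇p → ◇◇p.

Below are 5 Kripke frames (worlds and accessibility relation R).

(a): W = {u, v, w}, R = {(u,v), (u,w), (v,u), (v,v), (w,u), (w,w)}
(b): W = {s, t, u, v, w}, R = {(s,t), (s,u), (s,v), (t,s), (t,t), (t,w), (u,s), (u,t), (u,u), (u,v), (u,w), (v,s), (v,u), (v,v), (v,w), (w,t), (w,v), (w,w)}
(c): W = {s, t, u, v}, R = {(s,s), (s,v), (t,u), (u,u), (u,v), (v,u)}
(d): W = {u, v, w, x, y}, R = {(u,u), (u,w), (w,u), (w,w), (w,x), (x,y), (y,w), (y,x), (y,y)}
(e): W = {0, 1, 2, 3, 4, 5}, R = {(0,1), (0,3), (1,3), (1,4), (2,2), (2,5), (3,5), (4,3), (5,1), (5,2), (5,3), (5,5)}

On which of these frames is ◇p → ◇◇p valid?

(a), (b), (c), (d)

The schema corresponds to a generalized confluence (Geach) condition: ∀x ∀y (xRy → ∃w (y = w ∧ xR²w)).
(a): condition met.
(b): condition met.
(c): condition met.
(d): condition met.
(e): fails — 0R1 but no w with 1=w and 0R²w.
Valid on: (a), (b), (c), (d).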